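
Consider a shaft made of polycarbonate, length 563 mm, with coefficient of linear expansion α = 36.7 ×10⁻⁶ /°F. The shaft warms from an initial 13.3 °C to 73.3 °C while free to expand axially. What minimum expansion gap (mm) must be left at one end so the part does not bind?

2.23 mm

Convert α: 36.7×10⁻⁶/°F × (9/5) = 66.1×10⁻⁶/K.
ΔT = 73.3 − 13.3 = 60.00 K.
ΔL = α·L₀·ΔT = 66.1×10⁻⁶ × 563 mm × 60.00 K = 2.23 mm.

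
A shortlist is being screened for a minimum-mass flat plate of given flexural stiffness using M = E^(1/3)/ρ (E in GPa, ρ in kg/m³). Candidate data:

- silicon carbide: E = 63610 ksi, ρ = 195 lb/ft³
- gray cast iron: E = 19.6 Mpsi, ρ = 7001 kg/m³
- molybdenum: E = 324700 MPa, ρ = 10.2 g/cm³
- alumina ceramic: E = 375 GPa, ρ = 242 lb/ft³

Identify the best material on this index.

silicon carbide

Convert each candidate to consistent units, then evaluate M:
  silicon carbide: E = 438.6 GPa, ρ = 3124 kg/m³
  gray cast iron: E = 135.1 GPa, ρ = 7001 kg/m³
  molybdenum: E = 324.7 GPa, ρ = 10200 kg/m³
  alumina ceramic: E = 375.0 GPa, ρ = 3876 kg/m³
  silicon carbide: M = 2.43×10⁻³
  alumina ceramic: M = 1.86×10⁻³
  gray cast iron: M = 0.733×10⁻³
  molybdenum: M = 0.674×10⁻³
The maximum is for silicon carbide.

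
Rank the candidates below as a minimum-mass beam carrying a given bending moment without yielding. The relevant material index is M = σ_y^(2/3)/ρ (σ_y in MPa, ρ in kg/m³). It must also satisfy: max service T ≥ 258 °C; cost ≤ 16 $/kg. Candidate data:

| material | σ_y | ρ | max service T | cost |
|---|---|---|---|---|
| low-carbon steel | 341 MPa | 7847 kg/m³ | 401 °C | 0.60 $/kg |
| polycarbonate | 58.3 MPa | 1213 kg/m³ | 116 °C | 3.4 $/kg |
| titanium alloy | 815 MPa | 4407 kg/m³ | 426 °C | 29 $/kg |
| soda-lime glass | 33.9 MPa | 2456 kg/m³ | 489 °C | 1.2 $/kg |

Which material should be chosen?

Screen on constraints: max service T ≥ 258 °C; cost ≤ 16 $/kg. Survivors: low-carbon steel, soda-lime glass.
Computing M directly (units already consistent):
  low-carbon steel: M = 6.22×10⁻³
  soda-lime glass: M = 4.26×10⁻³
Low-carbon steel has the largest M.

low-carbon steel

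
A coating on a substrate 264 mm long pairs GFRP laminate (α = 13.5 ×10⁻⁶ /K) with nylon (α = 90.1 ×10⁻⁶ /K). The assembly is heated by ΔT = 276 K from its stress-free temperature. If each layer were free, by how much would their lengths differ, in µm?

5580 µm

Δα = |13.5 − 90.1|×10⁻⁶/K = 76.6×10⁻⁶/K.
ΔL_mismatch = Δα·L·ΔT = 76.6×10⁻⁶ × 264.0 mm × 276.0 K = 5580 µm.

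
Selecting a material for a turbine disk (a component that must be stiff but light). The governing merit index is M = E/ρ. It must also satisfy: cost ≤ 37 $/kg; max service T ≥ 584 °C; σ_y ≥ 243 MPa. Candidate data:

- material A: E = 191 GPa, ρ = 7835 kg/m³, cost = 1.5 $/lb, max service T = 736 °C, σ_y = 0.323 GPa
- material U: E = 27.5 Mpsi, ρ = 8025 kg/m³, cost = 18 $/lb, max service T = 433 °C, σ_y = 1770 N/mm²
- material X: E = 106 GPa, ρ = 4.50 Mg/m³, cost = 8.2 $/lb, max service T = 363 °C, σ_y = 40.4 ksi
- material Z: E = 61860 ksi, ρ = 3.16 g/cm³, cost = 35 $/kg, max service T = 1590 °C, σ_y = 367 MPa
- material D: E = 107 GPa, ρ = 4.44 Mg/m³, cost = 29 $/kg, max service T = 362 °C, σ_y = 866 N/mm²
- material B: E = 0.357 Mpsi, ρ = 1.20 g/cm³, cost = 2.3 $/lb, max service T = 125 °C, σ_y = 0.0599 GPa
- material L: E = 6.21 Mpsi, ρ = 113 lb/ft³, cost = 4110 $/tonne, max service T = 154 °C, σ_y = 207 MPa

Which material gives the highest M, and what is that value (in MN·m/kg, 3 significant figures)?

Screen on constraints: cost ≤ 37 $/kg; max service T ≥ 584 °C; σ_y ≥ 243 MPa. Survivors: material A, material Z.
In SI units:
  material A: E = 191.0 GPa, ρ = 7835 kg/m³
  material Z: E = 426.5 GPa, ρ = 3160 kg/m³
  material Z: M = 135 MN·m/kg
  material A: M = 24.4 MN·m/kg
Material Z has the largest M.

material Z, M = 135 MN·m/kg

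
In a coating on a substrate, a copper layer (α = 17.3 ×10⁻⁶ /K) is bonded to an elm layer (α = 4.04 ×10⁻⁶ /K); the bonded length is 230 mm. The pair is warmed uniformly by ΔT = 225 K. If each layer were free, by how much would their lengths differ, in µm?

Δα = |17.3 − 4.04|×10⁻⁶/K = 13.3×10⁻⁶/K.
ΔL_mismatch = Δα·L·ΔT = 13.3×10⁻⁶ × 230.0 mm × 225.0 K = 686 µm.

686 µm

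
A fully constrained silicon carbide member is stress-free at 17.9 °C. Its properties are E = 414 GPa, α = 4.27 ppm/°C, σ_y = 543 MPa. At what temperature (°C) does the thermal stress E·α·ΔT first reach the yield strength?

E·α·ΔT = 543.0 MPa ⇒ ΔT = 543.0 / (414.0×10³ × 4.27×10⁻⁶) = 307.2 K.
T = 17.9 + 307.2 = 325.1 °C.

325 °C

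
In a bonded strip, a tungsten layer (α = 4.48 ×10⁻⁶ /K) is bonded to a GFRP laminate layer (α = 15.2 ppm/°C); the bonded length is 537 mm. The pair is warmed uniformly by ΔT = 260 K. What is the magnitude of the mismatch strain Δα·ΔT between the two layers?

2.79×10⁻³

Δα = |4.48 − 15.2|×10⁻⁶/K = 10.7×10⁻⁶/K.
Mismatch strain = Δα·ΔT = 10.7×10⁻⁶ × 260.0 = 2.79×10⁻³.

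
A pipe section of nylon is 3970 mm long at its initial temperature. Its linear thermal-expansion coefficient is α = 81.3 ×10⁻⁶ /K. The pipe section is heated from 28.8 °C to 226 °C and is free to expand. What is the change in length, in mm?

ΔT = 226 − 28.8 = 197.2 K.
ΔL = α·L₀·ΔT = 81.3×10⁻⁶ × 3970 mm × 197.2 K = 63.6 mm.

63.6 mm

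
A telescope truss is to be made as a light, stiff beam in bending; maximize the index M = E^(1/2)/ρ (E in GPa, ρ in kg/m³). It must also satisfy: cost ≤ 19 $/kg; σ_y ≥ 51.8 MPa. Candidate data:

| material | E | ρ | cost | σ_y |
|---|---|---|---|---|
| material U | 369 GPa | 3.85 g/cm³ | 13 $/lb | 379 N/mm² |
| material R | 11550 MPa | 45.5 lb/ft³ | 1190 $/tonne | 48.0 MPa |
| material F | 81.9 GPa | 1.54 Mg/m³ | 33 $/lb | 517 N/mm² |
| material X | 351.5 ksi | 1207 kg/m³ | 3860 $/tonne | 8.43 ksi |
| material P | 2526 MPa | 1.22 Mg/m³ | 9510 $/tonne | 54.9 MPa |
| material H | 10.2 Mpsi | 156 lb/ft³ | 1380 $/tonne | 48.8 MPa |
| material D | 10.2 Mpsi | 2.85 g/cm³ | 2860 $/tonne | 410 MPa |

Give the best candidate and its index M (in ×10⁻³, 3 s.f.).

Screen on constraints: cost ≤ 19 $/kg; σ_y ≥ 51.8 MPa. Survivors: material X, material P, material D.
After converting to SI:
  material X: E = 2.424 GPa, ρ = 1207 kg/m³
  material P: E = 2.526 GPa, ρ = 1220 kg/m³
  material D: E = 70.33 GPa, ρ = 2850 kg/m³
  material D: M = 2.94×10⁻³
  material P: M = 1.30×10⁻³
  material X: M = 1.29×10⁻³
Material D ranks first.

material D, M = 2.94×10⁻³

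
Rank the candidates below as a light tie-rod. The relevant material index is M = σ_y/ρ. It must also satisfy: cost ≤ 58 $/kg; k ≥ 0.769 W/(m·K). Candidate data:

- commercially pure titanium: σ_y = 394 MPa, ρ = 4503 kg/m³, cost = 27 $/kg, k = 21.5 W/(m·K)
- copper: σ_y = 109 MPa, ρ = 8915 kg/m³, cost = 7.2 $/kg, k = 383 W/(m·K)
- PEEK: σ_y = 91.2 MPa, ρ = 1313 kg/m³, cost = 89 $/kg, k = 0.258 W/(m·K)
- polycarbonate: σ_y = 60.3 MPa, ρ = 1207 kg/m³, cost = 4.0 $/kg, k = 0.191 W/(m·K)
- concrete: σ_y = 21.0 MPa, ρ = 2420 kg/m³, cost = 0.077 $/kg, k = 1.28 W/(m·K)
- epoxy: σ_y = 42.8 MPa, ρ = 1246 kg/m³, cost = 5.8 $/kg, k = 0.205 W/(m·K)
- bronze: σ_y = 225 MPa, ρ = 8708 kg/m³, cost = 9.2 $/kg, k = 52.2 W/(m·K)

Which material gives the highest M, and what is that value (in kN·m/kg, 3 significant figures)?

Screen on constraints: cost ≤ 58 $/kg; k ≥ 0.769 W/(m·K). Survivors: commercially pure titanium, copper, concrete, bronze.
Computing M directly (units already consistent):
  commercially pure titanium: M = 87.5 kN·m/kg
  bronze: M = 25.8 kN·m/kg
  copper: M = 12.2 kN·m/kg
  concrete: M = 8.68 kN·m/kg
Commercially pure titanium has the largest M.

commercially pure titanium, M = 87.5 kN·m/kg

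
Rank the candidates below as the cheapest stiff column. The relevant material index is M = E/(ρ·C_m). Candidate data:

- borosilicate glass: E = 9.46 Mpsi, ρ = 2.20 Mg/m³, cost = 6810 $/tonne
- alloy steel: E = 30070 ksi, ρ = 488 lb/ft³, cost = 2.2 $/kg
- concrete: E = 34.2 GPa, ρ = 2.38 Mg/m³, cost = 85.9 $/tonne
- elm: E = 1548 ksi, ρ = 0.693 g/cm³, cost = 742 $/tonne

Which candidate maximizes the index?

concrete

Convert each candidate to consistent units, then evaluate M:
  borosilicate glass: E = 65.22 GPa, ρ = 2200 kg/m³, cost = 6.810 $/kg
  alloy steel: E = 207.3 GPa, ρ = 7817 kg/m³, cost = 2.200 $/kg
  concrete: E = 34.20 GPa, ρ = 2380 kg/m³, cost = 0.08590 $/kg
  elm: E = 10.67 GPa, ρ = 693.0 kg/m³, cost = 0.7420 $/kg
  concrete: M = 167 MN·m per $
  elm: M = 20.8 MN·m per $
  alloy steel: M = 12.1 MN·m per $
  borosilicate glass: M = 4.35 MN·m per $
Concrete has the largest M.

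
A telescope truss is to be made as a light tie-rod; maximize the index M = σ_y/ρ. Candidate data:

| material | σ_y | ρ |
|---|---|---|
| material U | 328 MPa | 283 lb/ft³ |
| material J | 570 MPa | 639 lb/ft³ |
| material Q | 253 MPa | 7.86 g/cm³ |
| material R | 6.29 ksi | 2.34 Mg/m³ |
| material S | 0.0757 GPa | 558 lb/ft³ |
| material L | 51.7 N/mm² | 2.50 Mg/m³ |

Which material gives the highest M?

material U

Convert each candidate to consistent units, then evaluate M:
  material U: σ_y = 328.0 MPa, ρ = 4533 kg/m³
  material J: σ_y = 570.0 MPa, ρ = 10240 kg/m³
  material Q: σ_y = 253.0 MPa, ρ = 7860 kg/m³
  material R: σ_y = 43.37 MPa, ρ = 2340 kg/m³
  material S: σ_y = 75.70 MPa, ρ = 8938 kg/m³
  material L: σ_y = 51.70 MPa, ρ = 2500 kg/m³
  material U: M = 72.4 kN·m/kg
  material J: M = 55.7 kN·m/kg
  material Q: M = 32.2 kN·m/kg
  material L: M = 20.7 kN·m/kg
  material R: M = 18.5 kN·m/kg
  material S: M = 8.47 kN·m/kg
The maximum is for material U.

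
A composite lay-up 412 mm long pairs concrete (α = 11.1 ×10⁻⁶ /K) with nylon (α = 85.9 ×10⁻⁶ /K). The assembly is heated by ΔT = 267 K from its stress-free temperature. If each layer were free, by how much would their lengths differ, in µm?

Δα = |11.1 − 85.9|×10⁻⁶/K = 74.8×10⁻⁶/K.
ΔL_mismatch = Δα·L·ΔT = 74.8×10⁻⁶ × 412.0 mm × 267.0 K = 8230 µm.

8230 µm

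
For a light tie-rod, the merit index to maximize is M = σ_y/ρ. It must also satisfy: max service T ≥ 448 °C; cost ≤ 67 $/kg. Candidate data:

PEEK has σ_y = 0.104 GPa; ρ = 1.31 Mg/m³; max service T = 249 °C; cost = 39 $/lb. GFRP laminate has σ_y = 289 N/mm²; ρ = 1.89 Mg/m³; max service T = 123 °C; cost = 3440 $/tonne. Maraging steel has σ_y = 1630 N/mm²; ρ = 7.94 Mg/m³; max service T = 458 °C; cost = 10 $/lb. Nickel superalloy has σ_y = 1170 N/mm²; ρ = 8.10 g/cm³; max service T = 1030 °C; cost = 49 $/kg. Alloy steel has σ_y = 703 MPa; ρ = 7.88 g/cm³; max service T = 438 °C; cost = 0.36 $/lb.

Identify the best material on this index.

Screen on constraints: max service T ≥ 448 °C; cost ≤ 67 $/kg. Survivors: maraging steel, nickel superalloy.
In SI units:
  maraging steel: σ_y = 1630 MPa, ρ = 7940 kg/m³
  nickel superalloy: σ_y = 1170 MPa, ρ = 8100 kg/m³
  maraging steel: M = 205 kN·m/kg
  nickel superalloy: M = 144 kN·m/kg
Highest index: maraging steel.

maraging steel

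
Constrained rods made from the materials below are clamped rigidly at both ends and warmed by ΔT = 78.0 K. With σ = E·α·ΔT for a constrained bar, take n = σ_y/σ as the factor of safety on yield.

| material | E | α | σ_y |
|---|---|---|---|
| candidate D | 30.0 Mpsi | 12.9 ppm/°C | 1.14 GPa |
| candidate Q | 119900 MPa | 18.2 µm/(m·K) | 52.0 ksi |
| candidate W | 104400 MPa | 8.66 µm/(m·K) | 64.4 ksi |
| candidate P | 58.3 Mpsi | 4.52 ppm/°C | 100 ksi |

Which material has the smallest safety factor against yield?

candidate Q

Converting E to GPa, α to ×10⁻⁶/K, σ_y to MPa, then σ and n for each:
  candidate D: E = 206.8, α = 12.9, σ_y = 1140 → σ = 208 MPa, n = 5.48
  candidate Q: E = 119.9, α = 18.2, σ_y = 358.5 → σ = 170 MPa, n = 2.11
  candidate W: E = 104.4, α = 8.66, σ_y = 444.0 → σ = 70.5 MPa, n = 6.30
  candidate P: E = 402.0, α = 4.52, σ_y = 689.5 → σ = 142 MPa, n = 4.87
Smallest n: candidate Q with n = 2.11.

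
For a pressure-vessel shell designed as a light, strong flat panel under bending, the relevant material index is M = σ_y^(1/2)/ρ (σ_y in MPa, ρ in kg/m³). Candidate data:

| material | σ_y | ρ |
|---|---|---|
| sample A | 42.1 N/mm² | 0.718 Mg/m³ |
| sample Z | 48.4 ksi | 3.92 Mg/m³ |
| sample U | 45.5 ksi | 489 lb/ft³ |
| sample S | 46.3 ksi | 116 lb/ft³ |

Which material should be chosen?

Convert each candidate to consistent units, then evaluate M:
  sample A: σ_y = 42.10 MPa, ρ = 718.0 kg/m³
  sample Z: σ_y = 333.7 MPa, ρ = 3920 kg/m³
  sample U: σ_y = 313.7 MPa, ρ = 7833 kg/m³
  sample S: σ_y = 319.2 MPa, ρ = 1858 kg/m³
  sample S: M = 9.62×10⁻³
  sample A: M = 9.04×10⁻³
  sample Z: M = 4.66×10⁻³
  sample U: M = 2.26×10⁻³
Highest index: sample S.

sample S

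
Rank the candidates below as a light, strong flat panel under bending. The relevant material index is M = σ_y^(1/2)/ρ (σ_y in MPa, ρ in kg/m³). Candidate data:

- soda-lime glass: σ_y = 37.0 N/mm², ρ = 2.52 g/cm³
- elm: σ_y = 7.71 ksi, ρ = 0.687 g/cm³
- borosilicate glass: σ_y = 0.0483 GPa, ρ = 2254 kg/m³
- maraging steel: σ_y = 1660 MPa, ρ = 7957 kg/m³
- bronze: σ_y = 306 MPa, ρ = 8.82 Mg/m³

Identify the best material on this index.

elm

Normalizing units and computing the index:
  soda-lime glass: σ_y = 37.00 MPa, ρ = 2520 kg/m³
  elm: σ_y = 53.16 MPa, ρ = 687.0 kg/m³
  borosilicate glass: σ_y = 48.30 MPa, ρ = 2254 kg/m³
  maraging steel: σ_y = 1660 MPa, ρ = 7957 kg/m³
  bronze: σ_y = 306.0 MPa, ρ = 8820 kg/m³
  elm: M = 10.6×10⁻³
  maraging steel: M = 5.12×10⁻³
  borosilicate glass: M = 3.08×10⁻³
  soda-lime glass: M = 2.41×10⁻³
  bronze: M = 1.98×10⁻³
Elm ranks first.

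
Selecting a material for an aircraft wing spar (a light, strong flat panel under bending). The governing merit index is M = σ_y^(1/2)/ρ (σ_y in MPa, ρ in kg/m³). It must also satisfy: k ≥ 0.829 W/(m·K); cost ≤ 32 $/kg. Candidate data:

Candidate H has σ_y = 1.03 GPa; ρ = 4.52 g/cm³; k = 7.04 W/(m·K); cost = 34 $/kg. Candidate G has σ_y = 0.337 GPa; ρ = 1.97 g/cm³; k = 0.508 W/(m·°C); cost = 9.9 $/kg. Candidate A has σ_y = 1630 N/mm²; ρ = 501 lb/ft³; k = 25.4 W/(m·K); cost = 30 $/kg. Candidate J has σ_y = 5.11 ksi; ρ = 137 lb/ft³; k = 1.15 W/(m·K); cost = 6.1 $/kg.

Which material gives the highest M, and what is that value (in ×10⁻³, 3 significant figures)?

candidate A, M = 5.03×10⁻³

Screen on constraints: k ≥ 0.829 W/(m·K); cost ≤ 32 $/kg. Survivors: candidate A, candidate J.
Convert each candidate to consistent units, then evaluate M:
  candidate A: σ_y = 1630 MPa, ρ = 8025 kg/m³
  candidate J: σ_y = 35.23 MPa, ρ = 2195 kg/m³
  candidate A: M = 5.03×10⁻³
  candidate J: M = 2.70×10⁻³
Candidate A ranks first.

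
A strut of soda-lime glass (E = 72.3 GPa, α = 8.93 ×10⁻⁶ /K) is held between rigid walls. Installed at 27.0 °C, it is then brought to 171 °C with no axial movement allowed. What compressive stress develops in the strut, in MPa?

93.0 MPa

ΔT = 144.0 K. Constrained thermal stress σ = E·α·ΔT = 72.30×10³ MPa × 8.93×10⁻⁶ × 144.0 = 93.0 MPa (compressive).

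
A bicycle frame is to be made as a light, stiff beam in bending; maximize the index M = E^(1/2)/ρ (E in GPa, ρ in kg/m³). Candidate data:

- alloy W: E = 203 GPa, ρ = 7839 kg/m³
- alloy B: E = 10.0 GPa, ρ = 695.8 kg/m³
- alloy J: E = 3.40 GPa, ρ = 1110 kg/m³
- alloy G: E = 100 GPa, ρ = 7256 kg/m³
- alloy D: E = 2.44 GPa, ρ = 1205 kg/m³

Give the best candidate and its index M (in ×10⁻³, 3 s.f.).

Evaluate M for each candidate:
  alloy B: M = 4.54×10⁻³
  alloy W: M = 1.82×10⁻³
  alloy J: M = 1.66×10⁻³
  alloy G: M = 1.38×10⁻³
  alloy D: M = 1.30×10⁻³
Highest index: alloy B.

alloy B, M = 4.54×10⁻³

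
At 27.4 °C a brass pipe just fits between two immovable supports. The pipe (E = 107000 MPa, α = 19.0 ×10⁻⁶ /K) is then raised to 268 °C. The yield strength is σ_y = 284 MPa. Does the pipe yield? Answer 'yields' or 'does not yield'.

E = 107000 MPa = 107.0 GPa.
ΔT = 240.6 K. Constrained thermal stress σ = E·α·ΔT = 107.0×10³ MPa × 19.0×10⁻⁶ × 240.6 = 489 MPa (compressive).
Compare to σ_y = 284 MPa: σ ≥ σ_y, so it yields.

yields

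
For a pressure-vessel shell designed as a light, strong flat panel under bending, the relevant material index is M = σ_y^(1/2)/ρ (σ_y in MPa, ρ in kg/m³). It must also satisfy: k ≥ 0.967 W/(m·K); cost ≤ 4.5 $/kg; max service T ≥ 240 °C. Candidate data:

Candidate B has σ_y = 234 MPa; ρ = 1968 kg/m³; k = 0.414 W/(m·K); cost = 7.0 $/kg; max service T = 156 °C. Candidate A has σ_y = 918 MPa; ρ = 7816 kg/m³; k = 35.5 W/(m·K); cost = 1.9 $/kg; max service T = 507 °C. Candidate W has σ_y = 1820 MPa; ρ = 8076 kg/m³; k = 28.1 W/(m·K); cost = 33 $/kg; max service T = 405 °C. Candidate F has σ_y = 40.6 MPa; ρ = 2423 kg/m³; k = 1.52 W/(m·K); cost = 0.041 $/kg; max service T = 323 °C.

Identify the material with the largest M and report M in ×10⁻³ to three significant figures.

Screen on constraints: k ≥ 0.967 W/(m·K); cost ≤ 4.5 $/kg; max service T ≥ 240 °C. Survivors: candidate A, candidate F.
Evaluate M for each candidate:
  candidate A: M = 3.88×10⁻³
  candidate F: M = 2.63×10⁻³
Candidate A ranks first.

candidate A, M = 3.88×10⁻³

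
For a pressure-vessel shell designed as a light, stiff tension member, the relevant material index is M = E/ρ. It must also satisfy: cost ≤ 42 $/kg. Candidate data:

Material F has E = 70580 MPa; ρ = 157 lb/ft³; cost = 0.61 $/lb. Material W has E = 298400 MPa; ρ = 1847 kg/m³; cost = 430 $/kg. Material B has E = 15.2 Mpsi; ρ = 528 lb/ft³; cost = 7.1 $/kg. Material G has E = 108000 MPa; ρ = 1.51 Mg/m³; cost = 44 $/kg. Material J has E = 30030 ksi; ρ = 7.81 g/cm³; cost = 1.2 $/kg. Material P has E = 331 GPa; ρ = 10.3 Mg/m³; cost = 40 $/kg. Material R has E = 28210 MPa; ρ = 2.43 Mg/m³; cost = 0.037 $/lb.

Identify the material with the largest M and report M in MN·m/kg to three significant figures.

material P, M = 32.1 MN·m/kg

Screen on constraints: cost ≤ 42 $/kg. Survivors: material F, material B, material J, material P, material R.
In SI units:
  material F: E = 70.58 GPa, ρ = 2515 kg/m³
  material B: E = 104.8 GPa, ρ = 8458 kg/m³
  material J: E = 207.0 GPa, ρ = 7810 kg/m³
  material P: E = 331.0 GPa, ρ = 10300 kg/m³
  material R: E = 28.21 GPa, ρ = 2430 kg/m³
  material P: M = 32.1 MN·m/kg
  material F: M = 28.1 MN·m/kg
  material J: M = 26.5 MN·m/kg
  material B: M = 12.4 MN·m/kg
  material R: M = 11.6 MN·m/kg
Material P ranks first.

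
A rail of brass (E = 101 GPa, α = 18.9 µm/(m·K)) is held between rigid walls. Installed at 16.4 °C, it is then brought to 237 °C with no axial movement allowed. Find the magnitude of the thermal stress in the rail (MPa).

421 MPa

ΔT = 220.6 K. Constrained thermal stress σ = E·α·ΔT = 101.0×10³ MPa × 18.9×10⁻⁶ × 220.6 = 421 MPa (compressive).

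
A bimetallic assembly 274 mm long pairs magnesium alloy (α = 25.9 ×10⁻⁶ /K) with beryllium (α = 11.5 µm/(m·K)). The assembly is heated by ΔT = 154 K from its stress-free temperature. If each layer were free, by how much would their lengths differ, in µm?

608 µm

Δα = |25.9 − 11.5|×10⁻⁶/K = 14.4×10⁻⁶/K.
ΔL_mismatch = Δα·L·ΔT = 14.4×10⁻⁶ × 274.0 mm × 154.0 K = 608 µm.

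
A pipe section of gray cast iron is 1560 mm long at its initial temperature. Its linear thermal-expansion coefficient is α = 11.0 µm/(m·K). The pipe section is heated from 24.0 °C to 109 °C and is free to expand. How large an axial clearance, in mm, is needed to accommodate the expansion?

ΔT = 109 − 24.0 = 85.00 K.
ΔL = α·L₀·ΔT = 11.0×10⁻⁶ × 1560 mm × 85.00 K = 1.46 mm.

1.46 mm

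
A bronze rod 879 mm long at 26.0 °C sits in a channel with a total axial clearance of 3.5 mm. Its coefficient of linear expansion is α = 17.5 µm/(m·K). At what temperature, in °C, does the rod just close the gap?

α·L₀·ΔT = 3.5 mm ⇒ ΔT = 3.5 / (17.5×10⁻⁶ × 879.0) = 227.5 K.
T = 26.0 + 227.5 = 253.5 °C.

254 °C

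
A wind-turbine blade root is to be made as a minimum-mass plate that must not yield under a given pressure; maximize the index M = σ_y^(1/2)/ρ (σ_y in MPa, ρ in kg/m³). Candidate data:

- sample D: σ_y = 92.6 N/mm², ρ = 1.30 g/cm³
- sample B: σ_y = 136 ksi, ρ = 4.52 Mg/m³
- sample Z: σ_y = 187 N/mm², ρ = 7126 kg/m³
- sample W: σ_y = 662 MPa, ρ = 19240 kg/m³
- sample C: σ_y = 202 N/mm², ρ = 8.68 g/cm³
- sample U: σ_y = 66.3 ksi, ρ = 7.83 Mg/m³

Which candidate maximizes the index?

sample D

Convert each candidate to consistent units, then evaluate M:
  sample D: σ_y = 92.60 MPa, ρ = 1300 kg/m³
  sample B: σ_y = 937.7 MPa, ρ = 4520 kg/m³
  sample Z: σ_y = 187.0 MPa, ρ = 7126 kg/m³
  sample W: σ_y = 662.0 MPa, ρ = 19240 kg/m³
  sample C: σ_y = 202.0 MPa, ρ = 8680 kg/m³
  sample U: σ_y = 457.1 MPa, ρ = 7830 kg/m³
  sample D: M = 7.40×10⁻³
  sample B: M = 6.77×10⁻³
  sample U: M = 2.73×10⁻³
  sample Z: M = 1.92×10⁻³
  sample C: M = 1.64×10⁻³
  sample W: M = 1.34×10⁻³
Highest index: sample D.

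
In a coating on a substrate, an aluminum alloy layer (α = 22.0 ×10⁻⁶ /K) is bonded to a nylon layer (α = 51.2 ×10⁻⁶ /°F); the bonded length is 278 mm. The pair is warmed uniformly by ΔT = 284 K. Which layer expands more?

nylon

nylon: α = 51.2×10⁻⁶/°F × 9/5 = 92.2×10⁻⁶/K.
α(aluminum alloy) = 22.0×10⁻⁶/K vs α(nylon) = 92.2×10⁻⁶/K.
Higher α expands more for the same ΔT: nylon.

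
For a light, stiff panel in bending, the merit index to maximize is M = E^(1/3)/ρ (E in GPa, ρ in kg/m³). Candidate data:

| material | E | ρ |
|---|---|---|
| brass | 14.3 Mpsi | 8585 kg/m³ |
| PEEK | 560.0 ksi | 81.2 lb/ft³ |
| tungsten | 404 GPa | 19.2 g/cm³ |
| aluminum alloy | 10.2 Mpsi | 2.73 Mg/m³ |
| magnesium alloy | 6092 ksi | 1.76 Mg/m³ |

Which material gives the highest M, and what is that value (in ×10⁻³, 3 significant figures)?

magnesium alloy, M = 1.98×10⁻³

Convert each candidate to consistent units, then evaluate M:
  brass: E = 98.60 GPa, ρ = 8585 kg/m³
  PEEK: E = 3.861 GPa, ρ = 1301 kg/m³
  tungsten: E = 404.0 GPa, ρ = 19200 kg/m³
  aluminum alloy: E = 70.33 GPa, ρ = 2730 kg/m³
  magnesium alloy: E = 42.00 GPa, ρ = 1760 kg/m³
  magnesium alloy: M = 1.98×10⁻³
  aluminum alloy: M = 1.51×10⁻³
  PEEK: M = 1.21×10⁻³
  brass: M = 0.538×10⁻³
  tungsten: M = 0.385×10⁻³
Magnesium alloy ranks first.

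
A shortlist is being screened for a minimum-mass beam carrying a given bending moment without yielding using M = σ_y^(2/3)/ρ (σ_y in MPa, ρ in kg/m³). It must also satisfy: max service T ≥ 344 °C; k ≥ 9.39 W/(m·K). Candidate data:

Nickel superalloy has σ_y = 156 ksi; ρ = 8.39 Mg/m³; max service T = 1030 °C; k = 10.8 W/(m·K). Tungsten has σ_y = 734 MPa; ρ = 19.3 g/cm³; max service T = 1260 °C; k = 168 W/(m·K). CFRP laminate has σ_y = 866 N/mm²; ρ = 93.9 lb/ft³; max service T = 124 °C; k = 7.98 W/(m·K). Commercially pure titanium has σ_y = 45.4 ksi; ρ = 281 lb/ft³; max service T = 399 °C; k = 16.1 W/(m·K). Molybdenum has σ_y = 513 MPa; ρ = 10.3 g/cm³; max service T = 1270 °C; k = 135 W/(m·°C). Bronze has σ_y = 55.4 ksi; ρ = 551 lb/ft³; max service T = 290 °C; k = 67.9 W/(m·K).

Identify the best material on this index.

nickel superalloy

Screen on constraints: max service T ≥ 344 °C; k ≥ 9.39 W/(m·K). Survivors: nickel superalloy, tungsten, commercially pure titanium, molybdenum.
In SI units:
  nickel superalloy: σ_y = 1076 MPa, ρ = 8390 kg/m³
  tungsten: σ_y = 734.0 MPa, ρ = 19300 kg/m³
  commercially pure titanium: σ_y = 313.0 MPa, ρ = 4501 kg/m³
  molybdenum: σ_y = 513.0 MPa, ρ = 10300 kg/m³
  nickel superalloy: M = 12.5×10⁻³
  commercially pure titanium: M = 10.2×10⁻³
  molybdenum: M = 6.22×10⁻³
  tungsten: M = 4.22×10⁻³
Nickel superalloy has the largest M.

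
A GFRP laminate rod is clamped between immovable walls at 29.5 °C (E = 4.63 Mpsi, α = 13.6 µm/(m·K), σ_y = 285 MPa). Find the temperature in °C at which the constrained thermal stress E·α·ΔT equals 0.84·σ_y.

581 °C

E = 4.63 Mpsi = 31.92 GPa.
E·α·ΔT = 239.4 MPa ⇒ ΔT = 239.4 / (31.92×10³ × 13.6×10⁻⁶) = 551.4 K.
T = 29.5 + 551.4 = 580.9 °C.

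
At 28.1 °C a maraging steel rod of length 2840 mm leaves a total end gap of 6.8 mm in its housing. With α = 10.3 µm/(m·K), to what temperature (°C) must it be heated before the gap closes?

α·L₀·ΔT = 6.8 mm ⇒ ΔT = 6.8 / (10.3×10⁻⁶ × 2840.0) = 232.5 K.
T = 28.1 + 232.5 = 260.6 °C.

261 °C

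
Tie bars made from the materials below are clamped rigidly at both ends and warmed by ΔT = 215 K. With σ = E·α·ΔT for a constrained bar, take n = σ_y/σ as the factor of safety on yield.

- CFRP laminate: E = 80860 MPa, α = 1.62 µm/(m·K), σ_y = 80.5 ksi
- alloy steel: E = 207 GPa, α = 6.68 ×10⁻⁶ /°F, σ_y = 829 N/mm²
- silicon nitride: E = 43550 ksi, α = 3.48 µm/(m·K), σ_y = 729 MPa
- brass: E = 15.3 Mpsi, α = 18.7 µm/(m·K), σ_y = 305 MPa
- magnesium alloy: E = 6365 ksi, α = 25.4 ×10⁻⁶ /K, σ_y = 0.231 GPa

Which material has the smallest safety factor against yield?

brass

Converting E to GPa, α to ×10⁻⁶/K, σ_y to MPa, then σ and n for each:
  CFRP laminate: E = 80.86, α = 1.62, σ_y = 555.0 → σ = 28.2 MPa, n = 19.7
  alloy steel: E = 207.0, α = 12.0, σ_y = 829.0 → σ = 535 MPa, n = 1.55
  silicon nitride: E = 300.3, α = 3.48, σ_y = 729.0 → σ = 225 MPa, n = 3.24
  brass: E = 105.5, α = 18.7, σ_y = 305.0 → σ = 424 MPa, n = 0.719
  magnesium alloy: E = 43.89, α = 25.4, σ_y = 231.0 → σ = 240 MPa, n = 0.964
The minimum is brass at n = 0.719.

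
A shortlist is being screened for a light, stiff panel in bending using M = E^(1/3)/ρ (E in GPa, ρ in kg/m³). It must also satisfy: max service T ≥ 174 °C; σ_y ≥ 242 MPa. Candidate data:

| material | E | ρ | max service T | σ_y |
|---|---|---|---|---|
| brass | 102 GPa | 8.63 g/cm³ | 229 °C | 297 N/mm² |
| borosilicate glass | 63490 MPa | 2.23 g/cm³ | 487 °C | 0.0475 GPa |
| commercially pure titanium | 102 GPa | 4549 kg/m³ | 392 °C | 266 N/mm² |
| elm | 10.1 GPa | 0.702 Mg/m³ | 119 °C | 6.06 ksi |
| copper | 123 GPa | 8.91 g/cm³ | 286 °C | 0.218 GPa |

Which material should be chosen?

Screen on constraints: max service T ≥ 174 °C; σ_y ≥ 242 MPa. Survivors: brass, commercially pure titanium.
Putting every candidate on a common basis:
  brass: E = 102.0 GPa, ρ = 8630 kg/m³
  commercially pure titanium: E = 102.0 GPa, ρ = 4549 kg/m³
  commercially pure titanium: M = 1.03×10⁻³
  brass: M = 0.541×10⁻³
The maximum is for commercially pure titanium.

commercially pure titanium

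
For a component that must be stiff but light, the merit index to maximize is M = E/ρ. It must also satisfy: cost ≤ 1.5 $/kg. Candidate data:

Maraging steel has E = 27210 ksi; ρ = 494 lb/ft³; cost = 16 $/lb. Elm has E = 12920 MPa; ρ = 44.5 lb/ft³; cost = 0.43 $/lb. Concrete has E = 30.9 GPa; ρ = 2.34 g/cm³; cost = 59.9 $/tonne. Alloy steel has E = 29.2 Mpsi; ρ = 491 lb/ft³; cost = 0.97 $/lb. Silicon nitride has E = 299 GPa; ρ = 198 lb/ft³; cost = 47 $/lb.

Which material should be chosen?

elm

Screen on constraints: cost ≤ 1.5 $/kg. Survivors: elm, concrete.
In SI units:
  elm: E = 12.92 GPa, ρ = 712.8 kg/m³
  concrete: E = 30.90 GPa, ρ = 2340 kg/m³
  elm: M = 18.1 MN·m/kg
  concrete: M = 13.2 MN·m/kg
Highest index: elm.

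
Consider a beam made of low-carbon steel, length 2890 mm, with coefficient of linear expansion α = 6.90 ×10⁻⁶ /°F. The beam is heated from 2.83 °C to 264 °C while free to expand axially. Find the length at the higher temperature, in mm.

2899.4 mm

Convert α: 6.90×10⁻⁶/°F × (9/5) = 12.4×10⁻⁶/K.
ΔT = 264 − 2.83 = 261.2 K.
ΔL = α·L₀·ΔT = 12.4×10⁻⁶ × 2890 mm × 261.2 K = 9.37 mm.
L = L₀ + ΔL = 2890 + 9.37 = 2899.4 mm.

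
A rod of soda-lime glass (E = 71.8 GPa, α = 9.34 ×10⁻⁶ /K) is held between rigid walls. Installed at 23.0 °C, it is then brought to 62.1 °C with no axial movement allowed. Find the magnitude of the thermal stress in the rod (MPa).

26.2 MPa

ΔT = 39.10 K. Constrained thermal stress σ = E·α·ΔT = 71.80×10³ MPa × 9.34×10⁻⁶ × 39.10 = 26.2 MPa (compressive).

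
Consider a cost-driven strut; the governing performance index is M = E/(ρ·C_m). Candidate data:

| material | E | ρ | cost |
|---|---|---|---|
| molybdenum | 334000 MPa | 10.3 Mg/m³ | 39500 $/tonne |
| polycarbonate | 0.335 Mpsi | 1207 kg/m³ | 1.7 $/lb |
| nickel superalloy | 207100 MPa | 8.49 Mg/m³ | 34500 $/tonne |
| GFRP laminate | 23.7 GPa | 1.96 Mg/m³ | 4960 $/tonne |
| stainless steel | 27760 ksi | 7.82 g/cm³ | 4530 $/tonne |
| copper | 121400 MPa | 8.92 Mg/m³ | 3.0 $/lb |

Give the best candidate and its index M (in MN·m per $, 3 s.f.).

Normalizing units and computing the index:
  molybdenum: E = 334.0 GPa, ρ = 10300 kg/m³, cost = 39.50 $/kg
  polycarbonate: E = 2.310 GPa, ρ = 1207 kg/m³, cost = 3.748 $/kg
  nickel superalloy: E = 207.1 GPa, ρ = 8490 kg/m³, cost = 34.50 $/kg
  GFRP laminate: E = 23.70 GPa, ρ = 1960 kg/m³, cost = 4.960 $/kg
  stainless steel: E = 191.4 GPa, ρ = 7820 kg/m³, cost = 4.530 $/kg
  copper: E = 121.4 GPa, ρ = 8920 kg/m³, cost = 6.614 $/kg
  stainless steel: M = 5.40 MN·m per $
  GFRP laminate: M = 2.44 MN·m per $
  copper: M = 2.06 MN·m per $
  molybdenum: M = 0.821 MN·m per $
  nickel superalloy: M = 0.707 MN·m per $
  polycarbonate: M = 0.511 MN·m per $
Highest index: stainless steel.

stainless steel, M = 5.40 MN·m per $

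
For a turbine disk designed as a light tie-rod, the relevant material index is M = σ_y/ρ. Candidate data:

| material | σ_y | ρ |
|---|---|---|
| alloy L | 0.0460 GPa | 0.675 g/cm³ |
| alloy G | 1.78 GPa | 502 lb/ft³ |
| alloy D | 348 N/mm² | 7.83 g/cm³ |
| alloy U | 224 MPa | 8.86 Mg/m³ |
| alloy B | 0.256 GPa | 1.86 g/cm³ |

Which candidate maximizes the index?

alloy G

In SI units:
  alloy L: σ_y = 46.00 MPa, ρ = 675.0 kg/m³
  alloy G: σ_y = 1780 MPa, ρ = 8041 kg/m³
  alloy D: σ_y = 348.0 MPa, ρ = 7830 kg/m³
  alloy U: σ_y = 224.0 MPa, ρ = 8860 kg/m³
  alloy B: σ_y = 256.0 MPa, ρ = 1860 kg/m³
  alloy G: M = 221 kN·m/kg
  alloy B: M = 138 kN·m/kg
  alloy L: M = 68.1 kN·m/kg
  alloy D: M = 44.4 kN·m/kg
  alloy U: M = 25.3 kN·m/kg
Highest index: alloy G.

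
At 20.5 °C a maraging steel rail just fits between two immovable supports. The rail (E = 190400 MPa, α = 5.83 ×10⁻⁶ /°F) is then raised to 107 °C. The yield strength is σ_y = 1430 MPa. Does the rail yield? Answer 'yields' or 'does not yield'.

E = 190400 MPa = 190.4 GPa.
α = 5.83×10⁻⁶/°F × 9/5 = 10.5×10⁻⁶/K.
ΔT = 86.50 K. Constrained thermal stress σ = E·α·ΔT = 190.4×10³ MPa × 10.5×10⁻⁶ × 86.50 = 173 MPa (compressive).
Compare to σ_y = 1430 MPa: σ < σ_y, so it does not yield.

does not yield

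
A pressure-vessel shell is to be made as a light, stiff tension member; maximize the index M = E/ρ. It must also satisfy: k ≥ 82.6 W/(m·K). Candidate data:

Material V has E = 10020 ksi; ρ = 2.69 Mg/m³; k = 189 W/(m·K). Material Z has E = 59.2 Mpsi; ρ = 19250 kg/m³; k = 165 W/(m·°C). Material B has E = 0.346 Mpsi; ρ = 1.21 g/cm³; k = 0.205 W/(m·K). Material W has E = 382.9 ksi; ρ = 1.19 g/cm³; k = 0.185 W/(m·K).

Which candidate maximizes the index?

Screen on constraints: k ≥ 82.6 W/(m·K). Survivors: material V, material Z.
Normalizing units and computing the index:
  material V: E = 69.09 GPa, ρ = 2690 kg/m³
  material Z: E = 408.2 GPa, ρ = 19250 kg/m³
  material V: M = 25.7 MN·m/kg
  material Z: M = 21.2 MN·m/kg
Highest index: material V.

material V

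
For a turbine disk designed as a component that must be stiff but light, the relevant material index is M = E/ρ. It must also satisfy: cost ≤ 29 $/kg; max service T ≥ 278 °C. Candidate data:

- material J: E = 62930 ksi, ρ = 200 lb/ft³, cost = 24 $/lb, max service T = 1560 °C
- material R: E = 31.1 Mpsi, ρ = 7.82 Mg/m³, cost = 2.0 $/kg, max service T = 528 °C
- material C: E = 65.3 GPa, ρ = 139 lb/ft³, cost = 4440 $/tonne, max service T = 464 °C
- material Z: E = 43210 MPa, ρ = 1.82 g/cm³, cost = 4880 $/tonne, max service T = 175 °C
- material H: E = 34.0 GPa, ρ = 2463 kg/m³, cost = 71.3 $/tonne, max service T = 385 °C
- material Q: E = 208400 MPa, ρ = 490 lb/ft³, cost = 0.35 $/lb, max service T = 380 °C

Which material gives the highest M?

Screen on constraints: cost ≤ 29 $/kg; max service T ≥ 278 °C. Survivors: material R, material C, material H, material Q.
After converting to SI:
  material R: E = 214.4 GPa, ρ = 7820 kg/m³
  material C: E = 65.30 GPa, ρ = 2227 kg/m³
  material H: E = 34.00 GPa, ρ = 2463 kg/m³
  material Q: E = 208.4 GPa, ρ = 7849 kg/m³
  material C: M = 29.3 MN·m/kg
  material R: M = 27.4 MN·m/kg
  material Q: M = 26.6 MN·m/kg
  material H: M = 13.8 MN·m/kg
Highest index: material C.

material C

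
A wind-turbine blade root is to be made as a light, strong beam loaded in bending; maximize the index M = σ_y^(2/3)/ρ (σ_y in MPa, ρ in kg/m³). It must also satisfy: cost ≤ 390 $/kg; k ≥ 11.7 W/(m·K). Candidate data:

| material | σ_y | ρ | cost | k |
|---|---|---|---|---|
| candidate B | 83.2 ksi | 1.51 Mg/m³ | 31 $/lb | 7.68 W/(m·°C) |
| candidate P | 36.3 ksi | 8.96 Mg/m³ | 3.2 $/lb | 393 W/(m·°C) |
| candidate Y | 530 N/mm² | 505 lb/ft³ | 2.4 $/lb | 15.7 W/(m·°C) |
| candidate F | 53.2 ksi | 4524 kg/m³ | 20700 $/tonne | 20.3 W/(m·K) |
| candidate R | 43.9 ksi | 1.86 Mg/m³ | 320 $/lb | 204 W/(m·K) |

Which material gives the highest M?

Screen on constraints: cost ≤ 390 $/kg; k ≥ 11.7 W/(m·K). Survivors: candidate P, candidate Y, candidate F.
Convert each candidate to consistent units, then evaluate M:
  candidate P: σ_y = 250.3 MPa, ρ = 8960 kg/m³
  candidate Y: σ_y = 530.0 MPa, ρ = 8089 kg/m³
  candidate F: σ_y = 366.8 MPa, ρ = 4524 kg/m³
  candidate F: M = 11.3×10⁻³
  candidate Y: M = 8.10×10⁻³
  candidate P: M = 4.43×10⁻³
Highest index: candidate F.

candidate F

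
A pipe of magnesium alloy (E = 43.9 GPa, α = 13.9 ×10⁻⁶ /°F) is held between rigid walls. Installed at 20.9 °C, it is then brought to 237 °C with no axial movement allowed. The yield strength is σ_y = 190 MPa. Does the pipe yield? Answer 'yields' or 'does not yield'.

α = 13.9×10⁻⁶/°F × 9/5 = 25.0×10⁻⁶/K.
ΔT = 216.1 K. Constrained thermal stress σ = E·α·ΔT = 43.90×10³ MPa × 25.0×10⁻⁶ × 216.1 = 237 MPa (compressive).
Compare to σ_y = 190 MPa: σ ≥ σ_y, so it yields.

yields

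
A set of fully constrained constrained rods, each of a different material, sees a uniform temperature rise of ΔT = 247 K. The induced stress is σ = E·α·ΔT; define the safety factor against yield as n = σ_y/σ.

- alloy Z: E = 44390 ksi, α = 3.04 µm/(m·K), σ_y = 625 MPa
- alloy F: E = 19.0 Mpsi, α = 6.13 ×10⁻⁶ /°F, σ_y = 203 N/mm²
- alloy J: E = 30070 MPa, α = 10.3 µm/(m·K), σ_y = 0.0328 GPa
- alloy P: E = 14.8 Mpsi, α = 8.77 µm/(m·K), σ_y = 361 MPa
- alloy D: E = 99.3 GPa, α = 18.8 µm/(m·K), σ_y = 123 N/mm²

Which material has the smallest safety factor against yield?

alloy D

Per material, after unit conversion:
  alloy Z: E = 306.1, α = 3.04, σ_y = 625.0 → σ = 230 MPa, n = 2.72
  alloy F: E = 131.0, α = 11.0, σ_y = 203.0 → σ = 357 MPa, n = 0.569
  alloy J: E = 30.07, α = 10.3, σ_y = 32.80 → σ = 76.5 MPa, n = 0.429
  alloy P: E = 102.0, α = 8.77, σ_y = 361.0 → σ = 221 MPa, n = 1.63
  alloy D: E = 99.30, α = 18.8, σ_y = 123.0 → σ = 461 MPa, n = 0.267
The minimum is alloy D at n = 0.267.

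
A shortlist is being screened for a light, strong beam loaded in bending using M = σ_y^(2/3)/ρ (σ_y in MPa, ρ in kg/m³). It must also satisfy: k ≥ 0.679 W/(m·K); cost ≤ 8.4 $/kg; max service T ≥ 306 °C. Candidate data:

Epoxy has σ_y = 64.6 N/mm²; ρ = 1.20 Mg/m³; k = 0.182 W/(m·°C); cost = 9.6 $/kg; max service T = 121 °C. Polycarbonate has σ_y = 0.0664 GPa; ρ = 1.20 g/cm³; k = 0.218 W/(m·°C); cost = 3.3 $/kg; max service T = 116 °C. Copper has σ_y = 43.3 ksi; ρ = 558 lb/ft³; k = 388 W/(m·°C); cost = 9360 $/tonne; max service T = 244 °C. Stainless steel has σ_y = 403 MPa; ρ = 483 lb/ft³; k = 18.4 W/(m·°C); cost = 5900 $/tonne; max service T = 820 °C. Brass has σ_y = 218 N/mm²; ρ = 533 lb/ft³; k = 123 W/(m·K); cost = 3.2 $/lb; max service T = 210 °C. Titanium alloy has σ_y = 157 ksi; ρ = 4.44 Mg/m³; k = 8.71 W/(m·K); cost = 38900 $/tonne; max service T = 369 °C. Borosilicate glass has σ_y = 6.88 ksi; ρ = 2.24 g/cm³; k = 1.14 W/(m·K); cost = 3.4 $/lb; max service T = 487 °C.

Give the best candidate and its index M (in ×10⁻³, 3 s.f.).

stainless steel, M = 7.05×10⁻³

Screen on constraints: k ≥ 0.679 W/(m·K); cost ≤ 8.4 $/kg; max service T ≥ 306 °C. Survivors: stainless steel, borosilicate glass.
Putting every candidate on a common basis:
  stainless steel: σ_y = 403.0 MPa, ρ = 7737 kg/m³
  borosilicate glass: σ_y = 47.44 MPa, ρ = 2240 kg/m³
  stainless steel: M = 7.05×10⁻³
  borosilicate glass: M = 5.85×10⁻³
Highest index: stainless steel.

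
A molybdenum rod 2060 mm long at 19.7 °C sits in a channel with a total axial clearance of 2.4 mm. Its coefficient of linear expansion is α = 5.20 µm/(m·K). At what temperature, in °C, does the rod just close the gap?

α·L₀·ΔT = 2.4 mm ⇒ ΔT = 2.4 / (5.20×10⁻⁶ × 2060.0) = 224.0 K.
T = 19.7 + 224.0 = 243.7 °C.

244 °C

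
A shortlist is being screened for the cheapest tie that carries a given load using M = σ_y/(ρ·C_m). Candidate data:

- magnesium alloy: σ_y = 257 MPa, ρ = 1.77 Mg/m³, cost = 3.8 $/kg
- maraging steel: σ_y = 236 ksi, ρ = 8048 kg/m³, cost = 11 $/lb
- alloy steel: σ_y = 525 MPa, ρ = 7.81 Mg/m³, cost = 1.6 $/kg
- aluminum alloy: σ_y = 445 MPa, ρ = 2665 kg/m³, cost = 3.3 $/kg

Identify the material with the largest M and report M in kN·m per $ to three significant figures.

In SI units:
  magnesium alloy: σ_y = 257.0 MPa, ρ = 1770 kg/m³, cost = 3.800 $/kg
  maraging steel: σ_y = 1627 MPa, ρ = 8048 kg/m³, cost = 24.25 $/kg
  alloy steel: σ_y = 525.0 MPa, ρ = 7810 kg/m³, cost = 1.600 $/kg
  aluminum alloy: σ_y = 445.0 MPa, ρ = 2665 kg/m³, cost = 3.300 $/kg
  aluminum alloy: M = 50.6 kN·m per $
  alloy steel: M = 42.0 kN·m per $
  magnesium alloy: M = 38.2 kN·m per $
  maraging steel: M = 8.34 kN·m per $
Aluminum alloy has the largest M.

aluminum alloy, M = 50.6 kN·m per $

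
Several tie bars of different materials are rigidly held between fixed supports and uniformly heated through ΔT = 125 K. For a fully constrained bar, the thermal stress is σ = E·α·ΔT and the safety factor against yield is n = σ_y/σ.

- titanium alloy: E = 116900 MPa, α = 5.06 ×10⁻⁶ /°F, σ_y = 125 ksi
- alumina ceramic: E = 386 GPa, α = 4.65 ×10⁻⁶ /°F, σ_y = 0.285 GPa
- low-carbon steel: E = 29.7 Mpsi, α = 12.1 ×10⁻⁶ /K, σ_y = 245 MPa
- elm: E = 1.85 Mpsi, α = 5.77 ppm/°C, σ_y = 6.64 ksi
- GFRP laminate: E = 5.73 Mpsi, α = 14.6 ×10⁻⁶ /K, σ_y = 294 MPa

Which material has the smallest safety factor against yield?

Per material, after unit conversion:
  titanium alloy: E = 116.9, α = 9.11, σ_y = 861.8 → σ = 133 MPa, n = 6.48
  alumina ceramic: E = 386.0, α = 8.37, σ_y = 285.0 → σ = 404 MPa, n = 0.706
  low-carbon steel: E = 204.8, α = 12.1, σ_y = 245.0 → σ = 310 MPa, n = 0.791
  elm: E = 12.76, α = 5.77, σ_y = 45.78 → σ = 9.20 MPa, n = 4.98
  GFRP laminate: E = 39.51, α = 14.6, σ_y = 294.0 → σ = 72.1 MPa, n = 4.08
Smallest n: alumina ceramic with n = 0.706.

alumina ceramic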